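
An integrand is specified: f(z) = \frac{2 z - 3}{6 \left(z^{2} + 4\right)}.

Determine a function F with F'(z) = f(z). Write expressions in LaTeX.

An antiderivative is F(z) = \frac{\log{\left(z^{2} + 4 \right)}}{6} - \frac{\operatorname{atan}{\left(\frac{z}{2} \right)}}{4}.

A first test for any F(z): its z-derivative must equal f(z) identically.
Check: d/dz[\frac{\log{\left(z^{2} + 4 \right)}}{6} - \frac{\operatorname{atan}{\left(\frac{z}{2} \right)}}{4}] = \frac{2 z - 3}{6 z^{2} + 24}, which equals f(z).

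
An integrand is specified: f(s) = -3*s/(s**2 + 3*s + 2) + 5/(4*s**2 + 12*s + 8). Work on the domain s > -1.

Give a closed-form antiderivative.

An antiderivative is F(s) = 17*log(s + 1)/4 - 29*log(s + 2)/4.

Factor the denominator (4*(s + 1)*(s + 2)) and decompose: f = -29/(4*(s + 2)) + 17/(4*(s + 1)); each piece integrates to a log, atan, or power term.
Check: d/ds[17*log(s + 1)/4 - 29*log(s + 2)/4] = (5 - 12*s)/(4*s**2 + 12*s + 8), which equals f(s).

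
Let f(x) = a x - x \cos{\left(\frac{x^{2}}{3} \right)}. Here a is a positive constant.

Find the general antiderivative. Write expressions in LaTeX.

Integrate term by term and add the pieces.
Check: d/dx[\frac{a x^{2} - 3 \sin{\left(\frac{x^{2}}{3} \right)}}{2}] = a x - x \cos{\left(\frac{x^{2}}{3} \right)} = f(x).

F(x) = \frac{a x^{2} - 3 \sin{\left(\frac{x^{2}}{3} \right)}}{2} + C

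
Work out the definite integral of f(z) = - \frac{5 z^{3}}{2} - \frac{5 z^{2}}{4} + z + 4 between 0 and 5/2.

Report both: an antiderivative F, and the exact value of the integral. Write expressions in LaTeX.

The integrand splits into summands that can be handled one at a time.
F(z) = \frac{z \left(- 15 z^{3} - 10 z^{2} + 12 z + 96\right)}{24} is an antiderivative of f.
Check: d/dz[\frac{z \left(- 15 z^{3} - 10 z^{2} + 12 z + 96\right)}{24}] = - \frac{5 z^{3}}{2} - \frac{5 z^{2}}{4} + z + 4 = f(z).
F(5/2) = - \frac{6835}{384}; F(0) = 0.
Integral = F(5/2) - F(0) = - \frac{6835}{384}.

Antiderivative: F(z) = \frac{z \left(- 15 z^{3} - 10 z^{2} + 12 z + 96\right)}{24}; value = - \frac{6835}{384}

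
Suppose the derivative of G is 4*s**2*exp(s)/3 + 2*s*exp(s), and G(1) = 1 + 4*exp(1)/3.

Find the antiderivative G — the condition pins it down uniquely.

Recognize the product-rule pattern: G'(s) = u'v + uv' with u = 4*s**2/3 - 2*s/3 + 2/3, v = exp(s), so integration by parts undoes it.
A general antiderivative is (4*s**2 - 2*s + 2)*exp(s)/3 + C.
The condition gives C = 1 + 4*exp(1)/3 - (4*exp(1)/3) = 1.
So G(s) = (4*s**2*exp(s) - 2*s*exp(s) + 2*exp(s) + 3)/3.
Check: d/ds[(4*s**2*exp(s) - 2*s*exp(s) + 2*exp(s) + 3)/3] = 4*s**2*exp(s)/3 + 2*s*exp(s) = G'(s).

G(s) = (4*s**2*exp(s) - 2*s*exp(s) + 2*exp(s) + 3)/3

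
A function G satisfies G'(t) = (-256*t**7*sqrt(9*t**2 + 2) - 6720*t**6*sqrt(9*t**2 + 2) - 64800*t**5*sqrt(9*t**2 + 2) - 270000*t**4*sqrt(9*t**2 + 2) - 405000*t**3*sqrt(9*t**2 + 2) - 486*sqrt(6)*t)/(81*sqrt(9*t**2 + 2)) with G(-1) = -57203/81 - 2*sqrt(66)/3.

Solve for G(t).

A candidate passes only if d/dt[G] lands on the given G'(t) exactly.
A general antiderivative is -2*(2*t**2/3 + 5*t)**4 - 4*sqrt(3*t**2/2 + 1/3) + C.
The condition gives C = -57203/81 - 2*sqrt(66)/3 - (-57122/81 - 2*sqrt(66)/3) = -1.
So G(t) = -2*(2*t**2/3 + 5*t)**4 - 4*sqrt(3*t**2/2 + 1/3) - 1.
Check: d/dt[-2*(2*t**2/3 + 5*t)**4 - 4*sqrt(3*t**2/2 + 1/3) - 1] = (-256*t**7*sqrt(9*t**2 + 2) - 6720*t**6*sqrt(9*t**2 + 2) - 64800*t**5*sqrt(9*t**2 + 2) - 270000*t**4*sqrt(9*t**2 + 2) - 405000*t**3*sqrt(9*t**2 + 2) - 486*sqrt(6)*t)/(81*sqrt(9*t**2 + 2)) = G'(t).

G(t) = -2*(2*t**2/3 + 5*t)**4 - 4*sqrt(3*t**2/2 + 1/3) - 1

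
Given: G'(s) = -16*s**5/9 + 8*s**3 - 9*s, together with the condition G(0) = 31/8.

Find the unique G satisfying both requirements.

The substitution u = 2*s**2/3 - 3/2 works: G'(s) is exactly (dG/du)*(du/ds) for that inner function.
A general antiderivative is -(2*s**2/3 - 3/2)**3 + C.
The condition gives C = 31/8 - (27/8) = 1/2.
So G(s) = 1/2 - (2*s**2/3 - 3/2)**3.
Check: d/ds[1/2 - (2*s**2/3 - 3/2)**3] = -16*s**5/9 + 8*s**3 - 9*s = G'(s).

G(s) = 1/2 - (2*s**2/3 - 3/2)**3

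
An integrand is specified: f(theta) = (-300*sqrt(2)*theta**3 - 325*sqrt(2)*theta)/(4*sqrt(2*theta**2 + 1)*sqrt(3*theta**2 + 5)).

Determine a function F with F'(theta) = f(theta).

An antiderivative is F(theta) = -25*sqrt(3*theta**2 + 5)*sqrt(4*theta**2 + 2)/4.

f has the shape u'v + uv' for u = -25*sqrt(4*theta**2 + 2)/4 and v = sqrt(3*theta**2 + 5) — it is the derivative of the product u*v.
Check: d/dtheta[-25*sqrt(3*theta**2 + 5)*sqrt(4*theta**2 + 2)/4] = (-300*sqrt(2)*theta**3 - 325*sqrt(2)*theta)/(4*sqrt(2*theta**2 + 1)*sqrt(3*theta**2 + 5)) = f(theta).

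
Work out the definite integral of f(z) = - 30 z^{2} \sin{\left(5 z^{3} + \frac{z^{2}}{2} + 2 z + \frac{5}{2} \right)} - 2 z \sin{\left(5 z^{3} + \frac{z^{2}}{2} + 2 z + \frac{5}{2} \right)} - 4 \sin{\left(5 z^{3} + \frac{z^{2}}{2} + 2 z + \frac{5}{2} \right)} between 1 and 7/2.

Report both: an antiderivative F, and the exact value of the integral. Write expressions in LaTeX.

Antiderivative: F(z) = 2 \cos{\left(5 z^{3} + \frac{z^{2}}{2} + 2 z + \frac{5}{2} \right)}; value = 2 \cos{\left(230 \right)} - 2 \cos{\left(10 \right)}

f matches the chain-rule pattern g'(h)*h' with inner function h(z) = 5 z^{3} + \frac{z^{2}}{2} + 2 z + \frac{5}{2}; substituting u = h(z) collapses the integral.
F(z) = 2 \cos{\left(5 z^{3} + \frac{z^{2}}{2} + 2 z + \frac{5}{2} \right)} is an antiderivative of f.
Check: d/dz[2 \cos{\left(5 z^{3} + \frac{z^{2}}{2} + 2 z + \frac{5}{2} \right)}] = - 30 z^{2} \sin{\left(5 z^{3} + \frac{z^{2}}{2} + 2 z + \frac{5}{2} \right)} - 2 z \sin{\left(5 z^{3} + \frac{z^{2}}{2} + 2 z + \frac{5}{2} \right)} - 4 \sin{\left(5 z^{3} + \frac{z^{2}}{2} + 2 z + \frac{5}{2} \right)} = f(z).
F(7/2) = 2 \cos{\left(230 \right)}; F(1) = 2 \cos{\left(10 \right)}.
Integral = F(7/2) - F(1) = 2 \cos{\left(230 \right)} - 2 \cos{\left(10 \right)}.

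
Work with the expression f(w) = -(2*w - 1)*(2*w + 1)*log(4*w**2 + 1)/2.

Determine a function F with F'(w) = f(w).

An antiderivative F(w) passes only if d/dw[F] lands on f(w) exactly.
Check: d/dw[-(12*w**3*log(4*w**2 + 1) - 8*w**3 - 9*w*log(4*w**2 + 1) + 24*w - 12*atan(2*w))/18] = -2*w**2*log(4*w**2 + 1) + log(4*w**2 + 1)/2, which equals f(w).

An antiderivative is F(w) = -(12*w**3*log(4*w**2 + 1) - 8*w**3 - 9*w*log(4*w**2 + 1) + 24*w - 12*atan(2*w))/18.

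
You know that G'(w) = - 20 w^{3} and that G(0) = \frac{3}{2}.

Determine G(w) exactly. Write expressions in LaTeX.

Differentiate the proposed G(w) back; it has to land on the given G'(w).
A general antiderivative is 1 - 5 w^{4} + C.
The condition gives C = \frac{3}{2} - (1) = \frac{1}{2}.
So G(w) = \frac{3 - 10 w^{4}}{2}.
Check: d/dw[\frac{3 - 10 w^{4}}{2}] = - 20 w^{3} = G'(w).

G(w) = \frac{3 - 10 w^{4}}{2}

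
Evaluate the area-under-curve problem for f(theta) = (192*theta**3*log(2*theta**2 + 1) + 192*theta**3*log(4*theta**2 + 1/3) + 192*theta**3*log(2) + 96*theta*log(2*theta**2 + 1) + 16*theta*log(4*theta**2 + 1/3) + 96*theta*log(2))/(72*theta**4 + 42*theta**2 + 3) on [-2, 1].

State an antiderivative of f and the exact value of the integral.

f has the shape u'v + uv' for u = 4*log(4*theta**2 + 2)/3 and v = log(4*theta**2 + 1/3) — it is the derivative of the product u*v.
F(theta) = 4*log(4*theta**2 + 1/3)*log(4*theta**2 + 2)/3 is an antiderivative of f.
Check: d/dtheta[4*log(4*theta**2 + 1/3)*log(4*theta**2 + 2)/3] = (192*theta**3*log(2*theta**2 + 1) + 192*theta**3*log(4*theta**2 + 1/3) + 192*theta**3*log(2) + 96*theta*log(2*theta**2 + 1) + 16*theta*log(4*theta**2 + 1/3) + 96*theta*log(2))/(72*theta**4 + 42*theta**2 + 3) = f(theta).
F(1) = 4*log(13/3)*log(6)/3; F(-2) = 4*log(49/3)*log(18)/3.
Integral = F(1) - F(-2) = -4*log(49/3)*log(18)/3 + 4*log(13/3)*log(6)/3.

Antiderivative: F(theta) = 4*log(4*theta**2 + 1/3)*log(4*theta**2 + 2)/3; value = -4*log(49/3)*log(18)/3 + 4*log(13/3)*log(6)/3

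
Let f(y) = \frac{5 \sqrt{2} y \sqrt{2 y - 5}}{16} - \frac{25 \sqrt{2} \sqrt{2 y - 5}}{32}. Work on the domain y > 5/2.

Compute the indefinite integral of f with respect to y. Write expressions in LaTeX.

Integrate term by term and add the pieces.
Check: d/dy[\frac{y^{2} \sqrt{y - \frac{5}{2}}}{4} - \frac{5 y \sqrt{y - \frac{5}{2}}}{4} + \frac{25 \sqrt{y - \frac{5}{2}}}{16}] = \frac{\sqrt{2} \left(20 y^{2} - 100 y + 125\right)}{32 \sqrt{2 y - 5}}, which equals f(y).

F(y) = \frac{y^{2} \sqrt{y - \frac{5}{2}}}{4} - \frac{5 y \sqrt{y - \frac{5}{2}}}{4} + \frac{25 \sqrt{y - \frac{5}{2}}}{16} + C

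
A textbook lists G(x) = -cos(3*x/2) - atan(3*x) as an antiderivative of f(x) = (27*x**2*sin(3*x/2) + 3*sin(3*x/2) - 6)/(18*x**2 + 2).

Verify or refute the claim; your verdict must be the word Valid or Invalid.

Valid - differentiating G returns exactly f.

d/dx[G] = (27*x**2*sin(3*x/2) + 3*sin(3*x/2) - 6)/(18*x**2 + 2)
This equals f(x) exactly, so the claim holds.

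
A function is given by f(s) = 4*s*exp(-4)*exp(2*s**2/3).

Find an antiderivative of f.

An antiderivative is F(s) = 3*exp(2*s**2/3 - 4).

f matches the chain-rule pattern g'(h)*h' with inner function h(s) = 2*s**2/3 - 4; substituting u = h(s) collapses the integral.
Check: d/ds[3*exp(2*s**2/3 - 4)] = 4*s*exp(-4)*exp(2*s**2/3) = f(s).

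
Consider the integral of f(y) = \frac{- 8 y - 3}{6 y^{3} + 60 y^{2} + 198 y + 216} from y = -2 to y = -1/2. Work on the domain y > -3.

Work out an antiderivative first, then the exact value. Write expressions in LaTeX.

Antiderivative: F(y) = - \frac{29 \log{\left(y + 3 \right)}}{6} + \frac{29 \log{\left(y + 4 \right)}}{6} - \frac{7}{2 y + 6}; value = - \frac{29 \log{\left(\frac{5}{2} \right)}}{6} - \frac{29 \log{\left(2 \right)}}{6} + \frac{21}{10} + \frac{29 \log{\left(\frac{7}{2} \right)}}{6}

Factor the denominator (6 \left(y + 3\right)^{2} \left(y + 4\right)) and decompose: f = \frac{29}{6 \left(y + 4\right)} - \frac{29}{6 \left(y + 3\right)} + \frac{7}{2 \left(y + 3\right)^{2}}; each piece integrates to a log, atan, or power term.
F(y) = - \frac{29 \log{\left(y + 3 \right)}}{6} + \frac{29 \log{\left(y + 4 \right)}}{6} - \frac{7}{2 y + 6} is an antiderivative of f.
Check: d/dy[- \frac{29 \log{\left(y + 3 \right)}}{6} + \frac{29 \log{\left(y + 4 \right)}}{6} - \frac{7}{2 y + 6}] = \frac{- 8 y - 3}{6 y^{3} + 60 y^{2} + 198 y + 216} = f(y).
F(-1/2) = - \frac{29 \log{\left(\frac{5}{2} \right)}}{6} - \frac{7}{5} + \frac{29 \log{\left(\frac{7}{2} \right)}}{6}; F(-2) = - \frac{7}{2} + \frac{29 \log{\left(2 \right)}}{6}.
Integral = F(-1/2) - F(-2) = - \frac{29 \log{\left(\frac{5}{2} \right)}}{6} - \frac{29 \log{\left(2 \right)}}{6} + \frac{21}{10} + \frac{29 \log{\left(\frac{7}{2} \right)}}{6}.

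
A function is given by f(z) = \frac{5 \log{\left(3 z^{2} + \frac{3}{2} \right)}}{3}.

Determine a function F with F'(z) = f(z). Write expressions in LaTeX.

For F(z) to be correct the identity F'(z) - f(z) = 0 must hold.
Check: d/dz[\frac{5 z \log{\left(3 z^{2} + \frac{3}{2} \right)}}{3} - \frac{10 z}{3} + \frac{5 \sqrt{2} \operatorname{atan}{\left(\sqrt{2} z \right)}}{3}] = \frac{5 \log{\left(z^{2} + \frac{1}{2} \right)}}{3} + \frac{5 \log{\left(3 \right)}}{3}, which equals f(z).

An antiderivative is F(z) = \frac{5 z \log{\left(3 z^{2} + \frac{3}{2} \right)}}{3} - \frac{10 z}{3} + \frac{5 \sqrt{2} \operatorname{atan}{\left(\sqrt{2} z \right)}}{3}.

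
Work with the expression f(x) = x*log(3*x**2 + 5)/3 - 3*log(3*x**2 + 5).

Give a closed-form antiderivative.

An antiderivative is F(x) = x**2*log(3*x**2 + 5)/6 - x**2/6 - 3*x*log(3*x**2 + 5) + 6*x + 5*log(x**2 + 5/3)/18 - 2*sqrt(15)*atan(sqrt(15)*x/5).

Integrate term by term and add the pieces.
Check: d/dx[x**2*log(3*x**2 + 5)/6 - x**2/6 - 3*x*log(3*x**2 + 5) + 6*x + 5*log(x**2 + 5/3)/18 - 2*sqrt(15)*atan(sqrt(15)*x/5)] = x*log(3*x**2 + 5)/3 - 3*log(3*x**2 + 5) = f(x).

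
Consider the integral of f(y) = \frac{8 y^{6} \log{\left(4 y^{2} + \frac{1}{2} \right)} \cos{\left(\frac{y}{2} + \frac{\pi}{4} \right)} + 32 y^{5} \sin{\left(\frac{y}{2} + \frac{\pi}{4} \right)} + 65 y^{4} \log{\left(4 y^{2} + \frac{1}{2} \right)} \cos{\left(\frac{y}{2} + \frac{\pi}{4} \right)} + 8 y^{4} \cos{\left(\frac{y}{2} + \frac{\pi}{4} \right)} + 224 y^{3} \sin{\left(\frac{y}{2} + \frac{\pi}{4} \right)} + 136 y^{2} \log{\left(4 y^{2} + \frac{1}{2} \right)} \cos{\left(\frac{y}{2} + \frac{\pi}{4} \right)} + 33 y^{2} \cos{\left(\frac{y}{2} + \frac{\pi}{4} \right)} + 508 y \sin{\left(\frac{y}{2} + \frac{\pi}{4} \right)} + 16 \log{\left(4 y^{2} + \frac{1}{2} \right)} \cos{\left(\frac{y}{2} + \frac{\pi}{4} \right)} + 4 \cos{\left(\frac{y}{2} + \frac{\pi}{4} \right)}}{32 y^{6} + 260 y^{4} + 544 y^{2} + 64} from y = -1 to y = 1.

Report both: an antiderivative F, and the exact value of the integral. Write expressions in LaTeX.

Recognize the product-rule pattern: f = u'v + uv' with u = \frac{\log{\left(4 y^{2} + \frac{1}{2} \right)}}{2} + \frac{1}{4 \left(\frac{y^{2}}{2} + 2\right)}, v = \sin{\left(\frac{y}{2} + \frac{\pi}{4} \right)}, so integration by parts undoes it.
F(y) = \frac{\left(\left(y^{2} + 4\right) \log{\left(4 y^{2} + \frac{1}{2} \right)} + 1\right) \sin{\left(\frac{y}{2} + \frac{\pi}{4} \right)}}{2 \left(y^{2} + 4\right)} is an antiderivative of f.
Check: d/dy[\frac{\left(\left(y^{2} + 4\right) \log{\left(4 y^{2} + \frac{1}{2} \right)} + 1\right) \sin{\left(\frac{y}{2} + \frac{\pi}{4} \right)}}{2 \left(y^{2} + 4\right)}] = \frac{8 y^{6} \log{\left(4 y^{2} + \frac{1}{2} \right)} \cos{\left(\frac{y}{2} + \frac{\pi}{4} \right)} + 32 y^{5} \sin{\left(\frac{y}{2} + \frac{\pi}{4} \right)} + 65 y^{4} \log{\left(4 y^{2} + \frac{1}{2} \right)} \cos{\left(\frac{y}{2} + \frac{\pi}{4} \right)} + 8 y^{4} \cos{\left(\frac{y}{2} + \frac{\pi}{4} \right)} + 224 y^{3} \sin{\left(\frac{y}{2} + \frac{\pi}{4} \right)} + 136 y^{2} \log{\left(4 y^{2} + \frac{1}{2} \right)} \cos{\left(\frac{y}{2} + \frac{\pi}{4} \right)} + 33 y^{2} \cos{\left(\frac{y}{2} + \frac{\pi}{4} \right)} + 508 y \sin{\left(\frac{y}{2} + \frac{\pi}{4} \right)} + 16 \log{\left(4 y^{2} + \frac{1}{2} \right)} \cos{\left(\frac{y}{2} + \frac{\pi}{4} \right)} + 4 \cos{\left(\frac{y}{2} + \frac{\pi}{4} \right)}}{32 y^{6} + 260 y^{4} + 544 y^{2} + 64} = f(y).
F(1) = \frac{\sin{\left(\frac{1}{2} + \frac{\pi}{4} \right)}}{10} + \frac{\log{\left(\frac{9}{2} \right)} \sin{\left(\frac{1}{2} + \frac{\pi}{4} \right)}}{2}; F(-1) = \frac{\cos{\left(\frac{1}{2} + \frac{\pi}{4} \right)}}{10} + \frac{\log{\left(\frac{9}{2} \right)} \cos{\left(\frac{1}{2} + \frac{\pi}{4} \right)}}{2}.
Integral = F(1) - F(-1) = - \frac{\log{\left(\frac{9}{2} \right)} \cos{\left(\frac{1}{2} + \frac{\pi}{4} \right)}}{2} - \frac{\cos{\left(\frac{1}{2} + \frac{\pi}{4} \right)}}{10} + \frac{\sin{\left(\frac{1}{2} + \frac{\pi}{4} \right)}}{10} + \frac{\log{\left(\frac{9}{2} \right)} \sin{\left(\frac{1}{2} + \frac{\pi}{4} \right)}}{2}.

Antiderivative: F(y) = \frac{\left(\left(y^{2} + 4\right) \log{\left(4 y^{2} + \frac{1}{2} \right)} + 1\right) \sin{\left(\frac{y}{2} + \frac{\pi}{4} \right)}}{2 \left(y^{2} + 4\right)}; value = - \frac{\log{\left(\frac{9}{2} \right)} \cos{\left(\frac{1}{2} + \frac{\pi}{4} \right)}}{2} - \frac{\cos{\left(\frac{1}{2} + \frac{\pi}{4} \right)}}{10} + \frac{\sin{\left(\frac{1}{2} + \frac{\pi}{4} \right)}}{10} + \frac{\log{\left(\frac{9}{2} \right)} \sin{\left(\frac{1}{2} + \frac{\pi}{4} \right)}}{2}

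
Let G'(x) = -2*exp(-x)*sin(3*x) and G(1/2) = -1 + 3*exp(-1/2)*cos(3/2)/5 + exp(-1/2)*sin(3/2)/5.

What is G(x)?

G(x) = (-5*exp(x) + sin(3*x) + 3*cos(3*x))*exp(-x)/5

Since d/dx undoes antidifferentiation here, G(x) must give back the stated G'(x).
A general antiderivative is exp(-x)*sin(3*x)/5 + 3*exp(-x)*cos(3*x)/5 + C.
The condition gives C = -1 + 3*exp(-1/2)*cos(3/2)/5 + exp(-1/2)*sin(3/2)/5 - (3*exp(-1/2)*cos(3/2)/5 + exp(-1/2)*sin(3/2)/5) = -1.
So G(x) = (-5*exp(x) + sin(3*x) + 3*cos(3*x))*exp(-x)/5.
Check: d/dx[(-5*exp(x) + sin(3*x) + 3*cos(3*x))*exp(-x)/5] = -2*exp(-x)*sin(3*x) = G'(x).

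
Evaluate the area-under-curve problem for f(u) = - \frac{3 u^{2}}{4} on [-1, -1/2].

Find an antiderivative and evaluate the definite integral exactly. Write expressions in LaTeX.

Differentiate the proposed F(u) back; it has to land on f(u) exactly.
F(u) = - \frac{u^{3}}{4} is an antiderivative of f.
Check: d/du[- \frac{u^{3}}{4}] = - \frac{3 u^{2}}{4} = f(u).
F(-1/2) = \frac{1}{32}; F(-1) = \frac{1}{4}.
Integral = F(-1/2) - F(-1) = - \frac{7}{32}.

Antiderivative: F(u) = - \frac{u^{3}}{4}; value = - \frac{7}{32}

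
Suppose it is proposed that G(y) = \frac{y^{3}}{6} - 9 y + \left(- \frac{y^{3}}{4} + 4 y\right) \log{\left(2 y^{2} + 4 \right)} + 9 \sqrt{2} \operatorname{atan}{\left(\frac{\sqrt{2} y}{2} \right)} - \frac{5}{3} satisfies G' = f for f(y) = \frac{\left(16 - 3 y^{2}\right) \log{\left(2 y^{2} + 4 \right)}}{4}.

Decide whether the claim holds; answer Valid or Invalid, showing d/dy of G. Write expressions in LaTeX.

d/dy[G] = - \frac{3 y^{2} \log{\left(y^{2} + 2 \right)}}{4} - \frac{3 y^{2} \log{\left(2 \right)}}{4} + 4 \log{\left(y^{2} + 2 \right)} + 4 \log{\left(2 \right)}
This equals f(y) exactly, so the claim holds.

Valid - differentiating G returns exactly f.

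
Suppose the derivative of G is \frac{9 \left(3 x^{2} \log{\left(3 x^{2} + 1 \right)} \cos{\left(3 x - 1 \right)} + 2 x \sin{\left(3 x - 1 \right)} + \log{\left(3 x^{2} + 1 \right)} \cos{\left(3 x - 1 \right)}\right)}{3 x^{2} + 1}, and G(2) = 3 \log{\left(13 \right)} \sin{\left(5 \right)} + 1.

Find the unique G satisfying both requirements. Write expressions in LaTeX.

Recognize the product-rule pattern: G'(x) = u'v + uv' with u = 3 \log{\left(3 x^{2} + 1 \right)}, v = \sin{\left(3 x - 1 \right)}, so integration by parts undoes it.
A general antiderivative is 3 \log{\left(3 x^{2} + 1 \right)} \sin{\left(3 x - 1 \right)} + C.
The condition gives C = 3 \log{\left(13 \right)} \sin{\left(5 \right)} + 1 - (3 \log{\left(13 \right)} \sin{\left(5 \right)}) = 1.
So G(x) = 3 \log{\left(3 x^{2} + 1 \right)} \sin{\left(3 x - 1 \right)} + 1.
Check: d/dx[3 \log{\left(3 x^{2} + 1 \right)} \sin{\left(3 x - 1 \right)} + 1] = \frac{27 x^{2} \log{\left(3 x^{2} + 1 \right)} \cos{\left(3 x - 1 \right)} + 18 x \sin{\left(3 x - 1 \right)} + 9 \log{\left(3 x^{2} + 1 \right)} \cos{\left(3 x - 1 \right)}}{3 x^{2} + 1}, which equals G'(x).

G(x) = 3 \log{\left(3 x^{2} + 1 \right)} \sin{\left(3 x - 1 \right)} + 1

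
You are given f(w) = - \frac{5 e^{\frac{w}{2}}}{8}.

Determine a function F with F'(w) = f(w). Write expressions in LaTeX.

An antiderivative is F(w) = - \frac{5 e^{\frac{w}{2}}}{4}.

Recover f(w) by differentiating a candidate F(w); any mismatch rules it out.
Check: d/dw[- \frac{5 e^{\frac{w}{2}}}{4}] = - \frac{5 e^{\frac{w}{2}}}{8} = f(w).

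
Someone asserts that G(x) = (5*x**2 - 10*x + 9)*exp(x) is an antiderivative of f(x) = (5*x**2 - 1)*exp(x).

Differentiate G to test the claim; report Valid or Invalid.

Valid - differentiating G returns exactly f.

d/dx[G] = 5*x**2*exp(x) - exp(x)
This equals f(x) exactly, so the claim holds.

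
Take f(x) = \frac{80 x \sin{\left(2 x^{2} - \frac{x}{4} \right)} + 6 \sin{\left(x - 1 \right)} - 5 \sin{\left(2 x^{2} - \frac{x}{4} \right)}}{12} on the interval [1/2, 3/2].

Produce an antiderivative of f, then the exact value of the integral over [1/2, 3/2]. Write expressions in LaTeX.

Antiderivative: F(x) = - \frac{3 \cos{\left(x - 1 \right)} + 10 \cos{\left(2 x^{2} - \frac{x}{4} \right)}}{6}; value = - \frac{5 \cos{\left(\frac{33}{8} \right)}}{3} + \frac{5 \cos{\left(\frac{3}{8} \right)}}{3}

Whatever form F(x) takes, F'(x) = f(x) is non-negotiable.
F(x) = - \frac{3 \cos{\left(x - 1 \right)} + 10 \cos{\left(2 x^{2} - \frac{x}{4} \right)}}{6} is an antiderivative of f.
Check: d/dx[- \frac{3 \cos{\left(x - 1 \right)} + 10 \cos{\left(2 x^{2} - \frac{x}{4} \right)}}{6}] = \frac{20 x \sin{\left(2 x^{2} - \frac{x}{4} \right)}}{3} + \frac{\sin{\left(x - 1 \right)}}{2} - \frac{5 \sin{\left(2 x^{2} - \frac{x}{4} \right)}}{12}, which equals f(x).
F(3/2) = - \frac{\cos{\left(\frac{1}{2} \right)}}{2} - \frac{5 \cos{\left(\frac{33}{8} \right)}}{3}; F(1/2) = - \frac{5 \cos{\left(\frac{3}{8} \right)}}{3} - \frac{\cos{\left(\frac{1}{2} \right)}}{2}.
Integral = F(3/2) - F(1/2) = - \frac{5 \cos{\left(\frac{33}{8} \right)}}{3} + \frac{5 \cos{\left(\frac{3}{8} \right)}}{3}.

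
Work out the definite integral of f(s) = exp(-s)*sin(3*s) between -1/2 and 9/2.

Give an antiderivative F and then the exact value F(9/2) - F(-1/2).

Antiderivative: F(s) = (-sin(3*s) - 3*cos(3*s))*exp(-s)/10; value = -exp(1/2)*sin(3/2)/10 - 3*exp(-9/2)*cos(27/2)/10 - exp(-9/2)*sin(27/2)/10 + 3*exp(1/2)*cos(3/2)/10

For F(s) to be correct the identity F'(s) - f(s) = 0 must hold.
F(s) = (-sin(3*s) - 3*cos(3*s))*exp(-s)/10 is an antiderivative of f.
Check: d/ds[(-sin(3*s) - 3*cos(3*s))*exp(-s)/10] = exp(-s)*sin(3*s) = f(s).
F(9/2) = -3*exp(-9/2)*cos(27/2)/10 - exp(-9/2)*sin(27/2)/10; F(-1/2) = -3*exp(1/2)*cos(3/2)/10 + exp(1/2)*sin(3/2)/10.
Integral = F(9/2) - F(-1/2) = -exp(1/2)*sin(3/2)/10 - 3*exp(-9/2)*cos(27/2)/10 - exp(-9/2)*sin(27/2)/10 + 3*exp(1/2)*cos(3/2)/10.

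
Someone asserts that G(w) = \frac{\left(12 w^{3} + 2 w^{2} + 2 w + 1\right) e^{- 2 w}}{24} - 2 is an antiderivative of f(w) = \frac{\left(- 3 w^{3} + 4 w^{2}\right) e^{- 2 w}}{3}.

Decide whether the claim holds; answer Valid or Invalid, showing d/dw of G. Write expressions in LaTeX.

d/dw[G] = \frac{\left(- 3 w^{3} + 4 w^{2}\right) e^{- 2 w}}{3}
This equals f(w) exactly, so the claim holds.

Valid. The derivative of G reproduces f.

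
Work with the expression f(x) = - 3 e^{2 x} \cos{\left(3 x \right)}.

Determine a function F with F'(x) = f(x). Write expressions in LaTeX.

An antiderivative is F(x) = - \frac{3 \left(3 \sin{\left(3 x \right)} + 2 \cos{\left(3 x \right)}\right) e^{2 x}}{13}.

Check any antiderivative F(x) by computing F'(x) and comparing it with f(x).
Check: d/dx[- \frac{3 \left(3 \sin{\left(3 x \right)} + 2 \cos{\left(3 x \right)}\right) e^{2 x}}{13}] = - 3 e^{2 x} \cos{\left(3 x \right)} = f(x).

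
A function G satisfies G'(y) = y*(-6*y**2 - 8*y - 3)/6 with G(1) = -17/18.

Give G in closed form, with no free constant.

Whatever form G(y) takes, its d/dy must return the stated G'(y).
A general antiderivative is -y**4/4 - 4*y**3/9 - y**2/4 + C.
The condition gives C = -17/18 - (-17/18) = 0.
So G(y) = y**2*(-9*y**2 - 16*y - 9)/36.
Check: d/dy[y**2*(-9*y**2 - 16*y - 9)/36] = -y**3 - 4*y**2/3 - y/2, which equals G'(y).

G(y) = y**2*(-9*y**2 - 16*y - 9)/36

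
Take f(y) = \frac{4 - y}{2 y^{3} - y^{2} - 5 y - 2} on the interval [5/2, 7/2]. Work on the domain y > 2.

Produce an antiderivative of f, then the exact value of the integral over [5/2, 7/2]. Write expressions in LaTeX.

Antiderivative: F(y) = \frac{2 \log{\left(y - 2 \right)}}{15} - \frac{9 \log{\left(y + \frac{1}{2} \right)}}{5} + \frac{5 \log{\left(y + 1 \right)}}{3}; value = - \frac{9 \log{\left(4 \right)}}{5} - \frac{5 \log{\left(\frac{7}{2} \right)}}{3} + \frac{2 \log{\left(\frac{3}{2} \right)}}{15} + \frac{2 \log{\left(2 \right)}}{15} + \frac{9 \log{\left(3 \right)}}{5} + \frac{5 \log{\left(\frac{9}{2} \right)}}{3}

The denominator factors as \left(y - 2\right) \left(y + 1\right) \left(2 y + 1\right); partial fractions split f into directly integrable pieces: - \frac{18}{5 \left(2 y + 1\right)} + \frac{5}{3 \left(y + 1\right)} + \frac{2}{15 \left(y - 2\right)}.
F(y) = \frac{2 \log{\left(y - 2 \right)}}{15} - \frac{9 \log{\left(y + \frac{1}{2} \right)}}{5} + \frac{5 \log{\left(y + 1 \right)}}{3} is an antiderivative of f.
Check: d/dy[\frac{2 \log{\left(y - 2 \right)}}{15} - \frac{9 \log{\left(y + \frac{1}{2} \right)}}{5} + \frac{5 \log{\left(y + 1 \right)}}{3}] = \frac{4 - y}{2 y^{3} - y^{2} - 5 y - 2} = f(y).
F(7/2) = - \frac{9 \log{\left(4 \right)}}{5} + \frac{2 \log{\left(\frac{3}{2} \right)}}{15} + \frac{5 \log{\left(\frac{9}{2} \right)}}{3}; F(5/2) = - \frac{9 \log{\left(3 \right)}}{5} - \frac{2 \log{\left(2 \right)}}{15} + \frac{5 \log{\left(\frac{7}{2} \right)}}{3}.
Integral = F(7/2) - F(5/2) = - \frac{9 \log{\left(4 \right)}}{5} - \frac{5 \log{\left(\frac{7}{2} \right)}}{3} + \frac{2 \log{\left(\frac{3}{2} \right)}}{15} + \frac{2 \log{\left(2 \right)}}{15} + \frac{9 \log{\left(3 \right)}}{5} + \frac{5 \log{\left(\frac{9}{2} \right)}}{3}.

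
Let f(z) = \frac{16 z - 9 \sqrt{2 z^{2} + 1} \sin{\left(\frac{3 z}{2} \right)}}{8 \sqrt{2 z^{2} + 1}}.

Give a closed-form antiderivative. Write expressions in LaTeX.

Whatever form F(z) takes, F'(z) = f(z) is non-negotiable.
Check: d/dz[\sqrt{2 z^{2} + 1} + \frac{3 \cos{\left(\frac{3 z}{2} \right)}}{4}] = \frac{16 z - 9 \sqrt{2 z^{2} + 1} \sin{\left(\frac{3 z}{2} \right)}}{8 \sqrt{2 z^{2} + 1}} = f(z).

An antiderivative is F(z) = \sqrt{2 z^{2} + 1} + \frac{3 \cos{\left(\frac{3 z}{2} \right)}}{4}.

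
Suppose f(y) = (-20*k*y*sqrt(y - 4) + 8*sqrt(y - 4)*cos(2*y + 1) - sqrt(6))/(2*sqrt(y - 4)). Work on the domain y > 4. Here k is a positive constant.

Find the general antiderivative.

F(y) = -5*k*y**2 - sqrt(6)*sqrt(y - 4) + 2*sin(2*y + 1) + C

A candidate is checked by its d/dy: the result must match f(y).
Check: d/dy[-5*k*y**2 - sqrt(6)*sqrt(y - 4) + 2*sin(2*y + 1)] = (-20*k*y*sqrt(y - 4) + 8*sqrt(y - 4)*cos(2*y + 1) - sqrt(6))/(2*sqrt(y - 4)) = f(y).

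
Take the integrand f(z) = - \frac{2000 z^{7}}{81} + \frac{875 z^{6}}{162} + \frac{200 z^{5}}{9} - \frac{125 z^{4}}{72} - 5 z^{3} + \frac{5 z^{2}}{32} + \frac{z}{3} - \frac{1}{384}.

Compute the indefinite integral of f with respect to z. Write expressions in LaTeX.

f has the shape u'v + uv' for u = - \frac{\left(\frac{1}{4} - \frac{5 z^{2}}{3}\right)^{3}}{2} and v = - \frac{4 z^{2}}{3} + \frac{z}{3} + 1 — it is the derivative of the product u*v.
Check: d/dz[- \frac{\left(3 - 20 z^{2}\right)^{3} \left(- 4 z^{2} + z + 3\right)}{10368}] = - \frac{2000 z^{7}}{81} + \frac{875 z^{6}}{162} + \frac{200 z^{5}}{9} - \frac{125 z^{4}}{72} - 5 z^{3} + \frac{5 z^{2}}{32} + \frac{z}{3} - \frac{1}{384} = f(z).

F(z) = - \frac{\left(3 - 20 z^{2}\right)^{3} \left(- 4 z^{2} + z + 3\right)}{10368} + C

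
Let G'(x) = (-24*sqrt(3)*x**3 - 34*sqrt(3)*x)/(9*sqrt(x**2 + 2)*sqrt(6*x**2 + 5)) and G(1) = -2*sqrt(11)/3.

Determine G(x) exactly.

G(x) = -4*sqrt(3*x**2/2 + 3)*sqrt(3*x**2 + 5/2)/9

G'(x) has the shape u'v + uv' for u = -4*sqrt(3*x**2/2 + 3)/9 and v = sqrt(3*x**2 + 5/2) — it is the derivative of the product u*v.
A general antiderivative is -4*sqrt(3*x**2/2 + 3)*sqrt(3*x**2 + 5/2)/9 + C.
The condition gives C = -2*sqrt(11)/3 - (-2*sqrt(11)/3) = 0.
So G(x) = -4*sqrt(3*x**2/2 + 3)*sqrt(3*x**2 + 5/2)/9.
Check: d/dx[-4*sqrt(3*x**2/2 + 3)*sqrt(3*x**2 + 5/2)/9] = (-24*sqrt(3)*x**3 - 34*sqrt(3)*x)/(9*sqrt(x**2 + 2)*sqrt(6*x**2 + 5)) = G'(x).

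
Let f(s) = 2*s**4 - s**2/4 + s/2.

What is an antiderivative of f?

Integrate term by term and add the pieces.
Check: d/ds[2*s**5/5 - s**3/12 + s**2/4] = 2*s**4 - s**2/4 + s/2 = f(s).

An antiderivative is F(s) = 2*s**5/5 - s**3/12 + s**2/4.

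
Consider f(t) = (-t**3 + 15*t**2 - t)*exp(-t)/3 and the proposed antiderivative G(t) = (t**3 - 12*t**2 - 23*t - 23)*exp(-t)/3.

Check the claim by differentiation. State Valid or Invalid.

Valid - differentiating G returns exactly f.

d/dt[G] = (-t**3 + 15*t**2 - t)*exp(-t)/3
This equals f(t) exactly, so the claim holds.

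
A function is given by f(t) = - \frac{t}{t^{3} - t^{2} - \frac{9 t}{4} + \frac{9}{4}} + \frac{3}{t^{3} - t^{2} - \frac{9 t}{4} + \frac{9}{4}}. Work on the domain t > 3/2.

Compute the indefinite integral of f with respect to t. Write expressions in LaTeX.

F(t) = \frac{5 \log{\left(t - \frac{3}{2} \right)} - 8 \log{\left(t - 1 \right)} + 3 \log{\left(t + \frac{3}{2} \right)}}{5} + C

Factor the denominator (\left(t - 1\right) \left(2 t - 3\right) \left(2 t + 3\right)) and decompose: f = \frac{6}{5 \left(2 t + 3\right)} + \frac{2}{2 t - 3} - \frac{8}{5 \left(t - 1\right)}; each piece integrates to a log, atan, or power term.
Check: d/dt[\frac{5 \log{\left(t - \frac{3}{2} \right)} - 8 \log{\left(t - 1 \right)} + 3 \log{\left(t + \frac{3}{2} \right)}}{5}] = \frac{12 - 4 t}{4 t^{3} - 4 t^{2} - 9 t + 9}, which equals f(t).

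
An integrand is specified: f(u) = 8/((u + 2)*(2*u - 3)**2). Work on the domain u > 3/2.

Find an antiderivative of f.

An antiderivative is F(u) = -8*log(u - 3/2)/49 + 8*log(u + 2)/49 - 8/(14*u - 21).

Factor the denominator ((u + 2)*(2*u - 3)**2) and decompose: f = -16/(49*(2*u - 3)) + 16/(7*(2*u - 3)**2) + 8/(49*(u + 2)); each piece integrates to a log, atan, or power term.
Check: d/du[-8*log(u - 3/2)/49 + 8*log(u + 2)/49 - 8/(14*u - 21)] = 8/(4*u**3 - 4*u**2 - 15*u + 18), which equals f(u).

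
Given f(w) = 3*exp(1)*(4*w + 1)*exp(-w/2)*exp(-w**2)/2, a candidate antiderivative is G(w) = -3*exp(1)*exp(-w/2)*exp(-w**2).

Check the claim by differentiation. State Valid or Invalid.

d/dw[G] = (12*exp(1)*w + 3*exp(1))*exp(-w/2)*exp(-w**2)/2
This equals f(w) exactly, so the claim holds.

Valid - the claim checks out under differentiation.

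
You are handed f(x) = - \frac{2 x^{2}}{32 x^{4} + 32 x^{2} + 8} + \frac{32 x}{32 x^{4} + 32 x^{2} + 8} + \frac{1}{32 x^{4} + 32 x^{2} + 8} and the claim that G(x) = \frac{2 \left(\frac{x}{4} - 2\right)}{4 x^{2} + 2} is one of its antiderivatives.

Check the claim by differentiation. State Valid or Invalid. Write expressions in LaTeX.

Invalid: d/dx[G] - f = \frac{- 2 x^{2} + 32 x + 1}{32 x^{4} + 32 x^{2} + 8}, which is not 0.

d/dx[G] = \frac{- 2 x^{2} + 32 x + 1}{16 x^{4} + 16 x^{2} + 4}
d/dx[G] - f(x) = \frac{- 2 x^{2} + 32 x + 1}{32 x^{4} + 32 x^{2} + 8} != 0.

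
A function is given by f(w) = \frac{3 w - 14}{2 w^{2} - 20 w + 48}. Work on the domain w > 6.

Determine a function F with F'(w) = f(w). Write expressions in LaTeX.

Any candidate F(w) must reproduce f(w) exactly when differentiated.
Check: d/dw[\frac{\log{\left(\frac{w}{2} - 2 \right)}}{2} + \log{\left(w - 6 \right)}] = \frac{3 w - 14}{2 w^{2} - 20 w + 48} = f(w).

An antiderivative is F(w) = \frac{\log{\left(\frac{w}{2} - 2 \right)}}{2} + \log{\left(w - 6 \right)}.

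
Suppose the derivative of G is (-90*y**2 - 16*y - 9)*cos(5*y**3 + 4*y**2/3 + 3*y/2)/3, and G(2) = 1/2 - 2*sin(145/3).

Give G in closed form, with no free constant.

G(y) = -(4*sin(5*y**3 + 4*y**2/3 + 3*y/2) - 1)/2

The substitution u = 5*y**3 + 4*y**2/3 + 3*y/2 works: G'(y) is exactly (dG/du)*(du/dy) for that inner function.
A general antiderivative is -2*sin(5*y**3 + 4*y**2/3 + 3*y/2) + C.
The condition gives C = 1/2 - 2*sin(145/3) - (-2*sin(145/3)) = 1/2.
So G(y) = -(4*sin(5*y**3 + 4*y**2/3 + 3*y/2) - 1)/2.
Check: d/dy[-(4*sin(5*y**3 + 4*y**2/3 + 3*y/2) - 1)/2] = -30*y**2*cos(5*y**3 + 4*y**2/3 + 3*y/2) - 16*y*cos(5*y**3 + 4*y**2/3 + 3*y/2)/3 - 3*cos(5*y**3 + 4*y**2/3 + 3*y/2), which equals G'(y).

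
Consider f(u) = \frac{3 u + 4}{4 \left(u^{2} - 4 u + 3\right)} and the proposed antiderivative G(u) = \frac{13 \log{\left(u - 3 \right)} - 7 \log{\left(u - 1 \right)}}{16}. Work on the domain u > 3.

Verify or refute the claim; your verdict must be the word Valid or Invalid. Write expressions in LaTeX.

d/du[G] = \frac{3 u + 4}{8 u^{2} - 32 u + 24}
d/du[G] - f(u) = \frac{- 3 u - 4}{8 u^{2} - 32 u + 24} != 0.

Invalid: d/du[G] - f = \frac{- 3 u - 4}{8 u^{2} - 32 u + 24}, which is not 0.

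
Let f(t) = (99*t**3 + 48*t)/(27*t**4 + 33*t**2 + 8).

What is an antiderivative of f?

Any candidate F(t) must reproduce f(t) exactly when differentiated.
Check: d/dt[log(t**2 + 1/3)/2 + 4*log(9*t**2 + 8)/3] = (99*t**3 + 48*t)/(27*t**4 + 33*t**2 + 8) = f(t).

An antiderivative is F(t) = log(t**2 + 1/3)/2 + 4*log(9*t**2 + 8)/3.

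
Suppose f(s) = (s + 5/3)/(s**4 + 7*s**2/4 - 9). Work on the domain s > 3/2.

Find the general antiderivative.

F(s) = 38*log(s - 3/2)/225 - 2*log(s + 3/2)/225 - 2*log(s**2 + 4)/25 - 2*atan(s/2)/15 + C

The denominator factors as 3*(2*s - 3)*(2*s + 3)*(s**2 + 4); partial fractions split f into directly integrable pieces: -4*(3*s + 5)/(75*(s**2 + 4)) - 4/(225*(2*s + 3)) + 76/(225*(2*s - 3)).
Check: d/ds[38*log(s - 3/2)/225 - 2*log(s + 3/2)/225 - 2*log(s**2 + 4)/25 - 2*atan(s/2)/15] = (12*s + 20)/(12*s**4 + 21*s**2 - 108), which equals f(s).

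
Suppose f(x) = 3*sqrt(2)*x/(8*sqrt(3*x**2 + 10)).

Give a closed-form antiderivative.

The substitution u = 3*x**2/2 + 5 works: f is exactly (dF/du)*(du/dx) for that inner function.
Check: d/dx[sqrt(2)*sqrt(3*x**2 + 10)/8] = 3*sqrt(2)*x/(8*sqrt(3*x**2 + 10)) = f(x).

An antiderivative is F(x) = sqrt(2)*sqrt(3*x**2 + 10)/8.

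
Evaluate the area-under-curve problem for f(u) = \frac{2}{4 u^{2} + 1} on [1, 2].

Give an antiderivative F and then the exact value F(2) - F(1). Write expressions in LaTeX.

An antiderivative F(u) passes only if d/du[F] lands on f(u) exactly.
F(u) = \operatorname{atan}{\left(2 u \right)} is an antiderivative of f.
Check: d/du[\operatorname{atan}{\left(2 u \right)}] = \frac{2}{4 u^{2} + 1} = f(u).
F(2) = \operatorname{atan}{\left(4 \right)}; F(1) = \operatorname{atan}{\left(2 \right)}.
Integral = F(2) - F(1) = - \operatorname{atan}{\left(2 \right)} + \operatorname{atan}{\left(4 \right)}.

Antiderivative: F(u) = \operatorname{atan}{\left(2 u \right)}; value = - \operatorname{atan}{\left(2 \right)} + \operatorname{atan}{\left(4 \right)}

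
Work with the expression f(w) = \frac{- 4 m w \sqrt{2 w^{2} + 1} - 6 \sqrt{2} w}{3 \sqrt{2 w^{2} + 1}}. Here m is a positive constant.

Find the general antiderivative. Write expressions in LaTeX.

An antiderivative F(w) passes only if d/dw[F] lands on f(w) exactly.
Check: d/dw[\frac{- 2 m w^{2} - 3 \sqrt{2} \sqrt{2 w^{2} + 1}}{3}] = \frac{- 4 m w \sqrt{2 w^{2} + 1} - 6 \sqrt{2} w}{3 \sqrt{2 w^{2} + 1}} = f(w).

F(w) = \frac{- 2 m w^{2} - 3 \sqrt{2} \sqrt{2 w^{2} + 1}}{3} + C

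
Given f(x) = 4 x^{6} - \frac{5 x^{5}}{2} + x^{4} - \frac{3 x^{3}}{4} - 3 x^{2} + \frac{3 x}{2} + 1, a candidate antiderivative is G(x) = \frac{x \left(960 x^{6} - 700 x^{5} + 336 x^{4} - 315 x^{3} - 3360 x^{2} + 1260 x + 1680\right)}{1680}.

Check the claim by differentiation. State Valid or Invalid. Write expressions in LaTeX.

d/dx[G] = 4 x^{6} - \frac{5 x^{5}}{2} + x^{4} - \frac{3 x^{3}}{4} - 6 x^{2} + \frac{3 x}{2} + 1
d/dx[G] - f(x) = - 3 x^{2} != 0.

Invalid: d/dx[G] - f = - 3 x^{2}, which is not 0.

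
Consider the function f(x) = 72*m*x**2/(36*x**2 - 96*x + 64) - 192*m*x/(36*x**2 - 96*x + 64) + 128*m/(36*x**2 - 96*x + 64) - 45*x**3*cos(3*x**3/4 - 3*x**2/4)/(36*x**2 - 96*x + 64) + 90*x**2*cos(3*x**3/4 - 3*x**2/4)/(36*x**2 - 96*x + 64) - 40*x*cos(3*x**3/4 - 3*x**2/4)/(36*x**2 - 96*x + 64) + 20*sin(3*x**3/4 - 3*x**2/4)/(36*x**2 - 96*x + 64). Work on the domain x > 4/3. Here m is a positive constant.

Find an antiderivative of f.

An antiderivative is F(x) = 2*m*x - 5*sin(3*x**3/4 - 3*x**2/4)/(3*(3*x - 4)).

The integrand splits into summands that can be handled one at a time.
Check: d/dx[2*m*x - 5*sin(3*x**3/4 - 3*x**2/4)/(3*(3*x - 4))] = (72*m*x**2 - 192*m*x + 128*m - 45*x**3*cos(3*x**3/4 - 3*x**2/4) + 90*x**2*cos(3*x**3/4 - 3*x**2/4) - 40*x*cos(3*x**3/4 - 3*x**2/4) + 20*sin(3*x**3/4 - 3*x**2/4))/(36*x**2 - 96*x + 64), which equals f(x).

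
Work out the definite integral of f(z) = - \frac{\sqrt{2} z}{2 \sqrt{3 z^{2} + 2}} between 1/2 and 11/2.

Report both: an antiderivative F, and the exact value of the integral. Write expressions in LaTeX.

Antiderivative: F(z) = - \frac{\sqrt{2} \sqrt{3 z^{2} + 2}}{6}; value = - \frac{\sqrt{742}}{12} + \frac{\sqrt{22}}{12}

f matches the chain-rule pattern g'(h)*h' with inner function h(z) = \frac{3 z^{2}}{2} + 1; substituting u = h(z) collapses the integral.
F(z) = - \frac{\sqrt{2} \sqrt{3 z^{2} + 2}}{6} is an antiderivative of f.
Check: d/dz[- \frac{\sqrt{2} \sqrt{3 z^{2} + 2}}{6}] = - \frac{\sqrt{2} z}{2 \sqrt{3 z^{2} + 2}} = f(z).
F(11/2) = - \frac{\sqrt{742}}{12}; F(1/2) = - \frac{\sqrt{22}}{12}.
Integral = F(11/2) - F(1/2) = - \frac{\sqrt{742}}{12} + \frac{\sqrt{22}}{12}.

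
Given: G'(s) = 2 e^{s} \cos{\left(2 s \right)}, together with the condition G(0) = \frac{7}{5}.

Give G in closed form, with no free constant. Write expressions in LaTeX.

A candidate passes only if d/ds[G] lands on the given G'(s) exactly.
A general antiderivative is \frac{4 e^{s} \sin{\left(2 s \right)}}{5} + \frac{2 e^{s} \cos{\left(2 s \right)}}{5} + C.
The condition gives C = \frac{7}{5} - (\frac{2}{5}) = 1.
So G(s) = \frac{4 e^{s} \sin{\left(2 s \right)}}{5} + \frac{2 e^{s} \cos{\left(2 s \right)}}{5} + 1.
Check: d/ds[\frac{4 e^{s} \sin{\left(2 s \right)}}{5} + \frac{2 e^{s} \cos{\left(2 s \right)}}{5} + 1] = 2 e^{s} \cos{\left(2 s \right)} = G'(s).

G(s) = \frac{4 e^{s} \sin{\left(2 s \right)}}{5} + \frac{2 e^{s} \cos{\left(2 s \right)}}{5} + 1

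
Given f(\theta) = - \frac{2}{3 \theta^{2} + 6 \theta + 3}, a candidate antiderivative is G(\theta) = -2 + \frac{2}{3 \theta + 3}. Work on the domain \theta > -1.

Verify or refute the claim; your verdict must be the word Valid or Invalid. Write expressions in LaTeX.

d/d\theta[G] = - \frac{2}{3 \theta^{2} + 6 \theta + 3}
This equals f(\theta) exactly, so the claim holds.

Valid. The derivative of G reproduces f.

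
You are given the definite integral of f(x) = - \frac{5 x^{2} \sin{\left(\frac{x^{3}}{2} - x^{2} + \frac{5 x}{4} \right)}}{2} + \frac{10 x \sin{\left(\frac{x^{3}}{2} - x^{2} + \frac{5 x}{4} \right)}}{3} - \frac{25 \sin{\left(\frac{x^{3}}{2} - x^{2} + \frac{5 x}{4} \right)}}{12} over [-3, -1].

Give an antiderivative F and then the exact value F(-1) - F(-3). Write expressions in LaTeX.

Antiderivative: F(x) = \frac{5 \cos{\left(\frac{x^{3}}{2} - x^{2} + \frac{5 x}{4} \right)}}{3}; value = \frac{5 \cos{\left(\frac{11}{4} \right)}}{3} - \frac{5 \cos{\left(\frac{105}{4} \right)}}{3}

f matches the chain-rule pattern g'(h)*h' with inner function h(x) = \frac{x^{3}}{2} - x^{2} + \frac{5 x}{4}; substituting u = h(x) collapses the integral.
F(x) = \frac{5 \cos{\left(\frac{x^{3}}{2} - x^{2} + \frac{5 x}{4} \right)}}{3} is an antiderivative of f.
Check: d/dx[\frac{5 \cos{\left(\frac{x^{3}}{2} - x^{2} + \frac{5 x}{4} \right)}}{3}] = - \frac{5 x^{2} \sin{\left(\frac{x^{3}}{2} - x^{2} + \frac{5 x}{4} \right)}}{2} + \frac{10 x \sin{\left(\frac{x^{3}}{2} - x^{2} + \frac{5 x}{4} \right)}}{3} - \frac{25 \sin{\left(\frac{x^{3}}{2} - x^{2} + \frac{5 x}{4} \right)}}{12} = f(x).
F(-1) = \frac{5 \cos{\left(\frac{11}{4} \right)}}{3}; F(-3) = \frac{5 \cos{\left(\frac{105}{4} \right)}}{3}.
Integral = F(-1) - F(-3) = \frac{5 \cos{\left(\frac{11}{4} \right)}}{3} - \frac{5 \cos{\left(\frac{105}{4} \right)}}{3}.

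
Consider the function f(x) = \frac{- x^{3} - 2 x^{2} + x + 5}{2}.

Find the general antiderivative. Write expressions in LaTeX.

F(x) = \frac{x \left(- 3 x^{3} - 8 x^{2} + 6 x + 60\right)}{24} + C

Whatever form F(x) takes, F'(x) = f(x) is non-negotiable.
Check: d/dx[\frac{x \left(- 3 x^{3} - 8 x^{2} + 6 x + 60\right)}{24}] = - \frac{x^{3}}{2} - x^{2} + \frac{x}{2} + \frac{5}{2}, which equals f(x).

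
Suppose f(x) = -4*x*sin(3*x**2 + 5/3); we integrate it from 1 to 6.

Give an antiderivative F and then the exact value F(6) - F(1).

Antiderivative: F(x) = 2*cos(3*x**2 + 5/3)/3; value = 2*cos(329/3)/3 - 2*cos(14/3)/3

The substitution u = 3*x**2 + 5/3 works: f is exactly (dF/du)*(du/dx) for that inner function.
F(x) = 2*cos(3*x**2 + 5/3)/3 is an antiderivative of f.
Check: d/dx[2*cos(3*x**2 + 5/3)/3] = -4*x*sin(3*x**2 + 5/3) = f(x).
F(6) = 2*cos(329/3)/3; F(1) = 2*cos(14/3)/3.
Integral = F(6) - F(1) = 2*cos(329/3)/3 - 2*cos(14/3)/3.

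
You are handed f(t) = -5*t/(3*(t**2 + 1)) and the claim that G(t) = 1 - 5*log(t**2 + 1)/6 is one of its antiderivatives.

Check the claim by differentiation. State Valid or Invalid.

d/dt[G] = -5*t/(3*t**2 + 3)
This equals f(t) exactly, so the claim holds.

Valid: G'(t) = f(t).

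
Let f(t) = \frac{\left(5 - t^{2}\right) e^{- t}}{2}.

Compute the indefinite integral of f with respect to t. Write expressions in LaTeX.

F(t) = \frac{\left(t - 1\right) \left(t + 3\right) e^{- t}}{2} + C

f has the shape u'v + uv' for u = \frac{t^{2}}{2} + t - \frac{3}{2} and v = e^{- t} — it is the derivative of the product u*v.
Check: d/dt[\frac{\left(t - 1\right) \left(t + 3\right) e^{- t}}{2}] = \frac{\left(5 - t^{2}\right) e^{- t}}{2} = f(t).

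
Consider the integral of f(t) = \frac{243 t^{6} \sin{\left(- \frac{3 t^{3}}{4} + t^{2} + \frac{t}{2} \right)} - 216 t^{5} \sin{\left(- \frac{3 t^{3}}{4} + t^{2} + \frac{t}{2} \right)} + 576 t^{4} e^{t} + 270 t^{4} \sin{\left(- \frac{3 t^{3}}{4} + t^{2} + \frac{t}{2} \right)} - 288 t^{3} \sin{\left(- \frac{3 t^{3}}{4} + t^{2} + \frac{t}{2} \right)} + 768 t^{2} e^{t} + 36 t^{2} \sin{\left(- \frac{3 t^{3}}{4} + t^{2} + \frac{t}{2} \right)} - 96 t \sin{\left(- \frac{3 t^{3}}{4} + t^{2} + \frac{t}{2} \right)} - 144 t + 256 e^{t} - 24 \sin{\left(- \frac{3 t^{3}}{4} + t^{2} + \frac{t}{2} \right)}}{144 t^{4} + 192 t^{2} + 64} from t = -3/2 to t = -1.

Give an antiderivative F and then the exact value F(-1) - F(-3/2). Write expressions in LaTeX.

Since d/dt undoes antidifferentiation here, F'(t) = f(t) is required of F(t).
F(t) = \frac{48 t^{2} e^{t} + 9 t^{2} \cos{\left(- \frac{3 t^{3}}{4} + t^{2} + \frac{t}{2} \right)} + 32 e^{t} + 6 \cos{\left(- \frac{3 t^{3}}{4} + t^{2} + \frac{t}{2} \right)} + 6}{12 t^{2} + 8} is an antiderivative of f.
Check: d/dt[\frac{48 t^{2} e^{t} + 9 t^{2} \cos{\left(- \frac{3 t^{3}}{4} + t^{2} + \frac{t}{2} \right)} + 32 e^{t} + 6 \cos{\left(- \frac{3 t^{3}}{4} + t^{2} + \frac{t}{2} \right)} + 6}{12 t^{2} + 8}] = \frac{243 t^{6} \sin{\left(- \frac{3 t^{3}}{4} + t^{2} + \frac{t}{2} \right)} - 216 t^{5} \sin{\left(- \frac{3 t^{3}}{4} + t^{2} + \frac{t}{2} \right)} + 576 t^{4} e^{t} + 270 t^{4} \sin{\left(- \frac{3 t^{3}}{4} + t^{2} + \frac{t}{2} \right)} - 288 t^{3} \sin{\left(- \frac{3 t^{3}}{4} + t^{2} + \frac{t}{2} \right)} + 768 t^{2} e^{t} + 36 t^{2} \sin{\left(- \frac{3 t^{3}}{4} + t^{2} + \frac{t}{2} \right)} - 96 t \sin{\left(- \frac{3 t^{3}}{4} + t^{2} + \frac{t}{2} \right)} - 144 t + 256 e^{t} - 24 \sin{\left(- \frac{3 t^{3}}{4} + t^{2} + \frac{t}{2} \right)}}{144 t^{4} + 192 t^{2} + 64} = f(t).
F(-1) = \frac{3 \cos{\left(\frac{5}{4} \right)}}{4} + \frac{3}{10} + \frac{4}{e}; F(-3/2) = \frac{3 \cos{\left(\frac{129}{32} \right)}}{4} + \frac{6}{35} + \frac{4}{e^{\frac{3}{2}}}.
Integral = F(-1) - F(-3/2) = - \frac{4}{e^{\frac{3}{2}}} + \frac{9}{70} + \frac{3 \cos{\left(\frac{5}{4} \right)}}{4} - \frac{3 \cos{\left(\frac{129}{32} \right)}}{4} + \frac{4}{e}.

Antiderivative: F(t) = \frac{48 t^{2} e^{t} + 9 t^{2} \cos{\left(- \frac{3 t^{3}}{4} + t^{2} + \frac{t}{2} \right)} + 32 e^{t} + 6 \cos{\left(- \frac{3 t^{3}}{4} + t^{2} + \frac{t}{2} \right)} + 6}{12 t^{2} + 8}; value = - \frac{4}{e^{\frac{3}{2}}} + \frac{9}{70} + \frac{3 \cos{\left(\frac{5}{4} \right)}}{4} - \frac{3 \cos{\left(\frac{129}{32} \right)}}{4} + \frac{4}{e}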